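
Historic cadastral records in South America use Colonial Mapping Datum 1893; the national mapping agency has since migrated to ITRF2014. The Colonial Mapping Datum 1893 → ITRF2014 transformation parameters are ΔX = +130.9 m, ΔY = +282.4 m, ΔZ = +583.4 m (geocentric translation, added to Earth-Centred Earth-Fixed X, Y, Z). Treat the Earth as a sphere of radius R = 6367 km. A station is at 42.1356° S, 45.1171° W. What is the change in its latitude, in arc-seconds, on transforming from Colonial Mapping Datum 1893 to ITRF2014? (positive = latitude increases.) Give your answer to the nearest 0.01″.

Δφ = 11.67″

sin φ = -0.670888, cos φ = 0.741559, sin λ = -0.708550, cos λ = 0.705660.
North component: ΔN = −sin φ cos λ·ΔX − sin φ sin λ·ΔY + cos φ·ΔZ = −(-0.670888)(0.705660)(130.9) − (-0.670888)(-0.708550)(282.4) + (0.741559)(583.4) = 360.36 m.
1° of latitude spans πR/180 = 111125 m, so Δφ = 360.36 / 111125 × 3600 = 11.674″.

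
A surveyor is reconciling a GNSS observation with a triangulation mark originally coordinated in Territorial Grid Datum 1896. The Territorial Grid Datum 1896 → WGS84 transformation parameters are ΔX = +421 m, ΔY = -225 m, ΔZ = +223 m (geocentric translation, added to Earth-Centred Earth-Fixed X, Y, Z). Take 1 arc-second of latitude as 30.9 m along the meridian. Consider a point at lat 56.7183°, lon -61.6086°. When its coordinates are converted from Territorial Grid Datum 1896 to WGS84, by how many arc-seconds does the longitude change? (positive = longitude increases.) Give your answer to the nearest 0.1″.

sin φ = 0.835983, cos φ = 0.548756, sin λ = -0.879720, cos λ = 0.475492.
East component: ΔE = −sin λ·ΔX + cos λ·ΔY = −(-0.879720)(421) + (0.475492)(-225) = 263.38 m.
1° of latitude spans 3600 × 30.90 = 111240 m; at latitude φ, 1° of longitude spans that × cos φ = 61043.6 m, so Δλ = 263.38 / 61043.6 × 3600 = 15.532″.

Δλ = 15.5″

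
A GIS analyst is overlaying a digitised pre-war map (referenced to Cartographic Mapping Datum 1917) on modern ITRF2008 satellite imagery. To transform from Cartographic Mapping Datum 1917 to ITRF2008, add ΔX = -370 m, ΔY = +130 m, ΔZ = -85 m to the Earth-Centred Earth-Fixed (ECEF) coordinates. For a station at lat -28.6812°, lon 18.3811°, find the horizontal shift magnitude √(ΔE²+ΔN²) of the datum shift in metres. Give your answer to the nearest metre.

At φ = -28.6812°, λ = 18.3811°: sin φ = -0.479936, cos φ = 0.877304, sin λ = 0.315336, cos λ = 0.948980.
ΔE = −sin λ·ΔX + cos λ·ΔY = −(0.315336)·(-370) + (0.948980)·(130) = 240.04 m.
ΔN = −sin φ cos λ·ΔX − sin φ sin λ·ΔY + cos φ·ΔZ = −(-0.479936)(0.948980)(-370) − (-0.479936)(0.315336)(130) + (0.877304)(-85) = -223.41 m.
Horizontal magnitude = √(ΔE² + ΔN²) = √(240.04² + (-223.41)²) = 327.92 m.

328 m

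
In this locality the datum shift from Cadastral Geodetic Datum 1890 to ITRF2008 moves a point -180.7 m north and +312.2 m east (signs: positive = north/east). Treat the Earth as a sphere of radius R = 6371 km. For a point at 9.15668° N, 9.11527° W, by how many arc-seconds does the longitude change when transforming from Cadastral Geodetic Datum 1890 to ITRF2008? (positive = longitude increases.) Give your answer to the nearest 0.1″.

Δλ = 10.2″

At latitude 9.15668°, cos φ = 0.987257.
One radian of longitude at latitude φ spans R cos φ, so Δλ = ΔE / (R cos φ) = 312.2 / (6371000 × 0.987257) = 4.9636e-05 rad = 10.238″.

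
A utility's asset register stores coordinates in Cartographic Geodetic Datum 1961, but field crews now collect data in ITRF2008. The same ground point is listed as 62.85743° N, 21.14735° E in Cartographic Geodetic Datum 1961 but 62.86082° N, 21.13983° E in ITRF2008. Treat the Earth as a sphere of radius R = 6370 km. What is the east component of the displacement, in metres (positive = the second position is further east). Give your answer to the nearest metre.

ΔE = -381 m

Δφ = 62.86082° − 62.85743° = +0.00339°; Δλ = 21.13983° − 21.14735° = -0.00752°.
1° along a meridian = πR/180 = 111177 m.
ΔN = Δφ × 111177 = 376.9 m; ΔE = Δλ × 111177 × cos(62.85743°) = -0.00752 × 111177 × 0.456206 = -381.4 m.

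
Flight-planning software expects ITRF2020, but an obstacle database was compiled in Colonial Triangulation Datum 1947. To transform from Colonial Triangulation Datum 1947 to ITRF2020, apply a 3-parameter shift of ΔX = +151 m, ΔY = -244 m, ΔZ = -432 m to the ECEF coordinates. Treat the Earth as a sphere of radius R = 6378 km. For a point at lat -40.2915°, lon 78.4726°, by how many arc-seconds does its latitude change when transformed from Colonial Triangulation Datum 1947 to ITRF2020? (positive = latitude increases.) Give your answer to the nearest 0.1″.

Δφ = -15.0″

sin φ = -0.646677, cos φ = 0.762764, sin λ = 0.979829, cos λ = 0.199837.
North component: ΔN = −sin φ cos λ·ΔX − sin φ sin λ·ΔY + cos φ·ΔZ = −(-0.646677)(0.199837)(151) − (-0.646677)(0.979829)(-244) + (0.762764)(-432) = -464.61 m.
1° of latitude spans πR/180 = 111317 m, so Δφ = -464.61 / 111317 × 3600 = -15.025″.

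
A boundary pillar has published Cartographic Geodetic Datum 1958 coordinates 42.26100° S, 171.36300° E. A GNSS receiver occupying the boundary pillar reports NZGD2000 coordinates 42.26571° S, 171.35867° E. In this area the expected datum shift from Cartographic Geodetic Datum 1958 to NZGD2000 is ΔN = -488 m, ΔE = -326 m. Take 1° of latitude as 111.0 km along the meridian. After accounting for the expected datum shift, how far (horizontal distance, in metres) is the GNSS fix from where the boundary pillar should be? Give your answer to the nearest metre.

Observed coordinate differences: Δφ = -0.00471°, Δλ = -0.00433°.
Converting to metres (1° lat = 111000 m, cos φ = 0.740089): observed ΔN = -522.8 m, observed ΔE = -355.7 m.
Subtracting the expected shift leaves a residual of -522.8 − (-488) = -34.8 m north and -355.7 − (-326) = -29.7 m east.
Residual distance = √((-34.8)² + (-29.7)²) = 45.8 m.

46 m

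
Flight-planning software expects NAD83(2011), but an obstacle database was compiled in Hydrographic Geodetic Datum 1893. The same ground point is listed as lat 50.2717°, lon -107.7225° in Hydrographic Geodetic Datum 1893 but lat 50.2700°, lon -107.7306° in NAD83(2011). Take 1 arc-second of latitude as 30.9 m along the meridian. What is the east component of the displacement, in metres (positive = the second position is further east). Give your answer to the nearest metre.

ΔE = -576 m

Δφ = 50.2700° − 50.2717° = -0.0017°; Δλ = -107.7306° − -107.7225° = -0.0081°.
1° of latitude = 3600 × 30.90 = 111240 m.
ΔN = Δφ × 111240 = -189.1 m; ΔE = Δλ × 111240 × cos(50.2717°) = -0.0081 × 111240 × 0.639148 = -575.9 m.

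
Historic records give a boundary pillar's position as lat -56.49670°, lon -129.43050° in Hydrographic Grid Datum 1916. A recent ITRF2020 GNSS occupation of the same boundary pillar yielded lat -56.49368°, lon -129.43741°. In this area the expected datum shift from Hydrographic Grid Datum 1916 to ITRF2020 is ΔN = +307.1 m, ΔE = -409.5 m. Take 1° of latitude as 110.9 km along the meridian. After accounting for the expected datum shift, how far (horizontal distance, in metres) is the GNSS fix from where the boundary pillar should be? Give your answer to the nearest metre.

Observed coordinate differences: Δφ = +0.00302°, Δλ = -0.00691°.
Converting to metres (1° lat = 110900 m, cos φ = 0.551985): observed ΔN = 334.9 m, observed ΔE = -423.0 m.
Subtracting the expected shift leaves a residual of 334.9 − (307.1) = 27.8 m north and -423.0 − (-409.5) = -13.5 m east.
Residual distance = √(27.8² + (-13.5)²) = 30.9 m.

31 m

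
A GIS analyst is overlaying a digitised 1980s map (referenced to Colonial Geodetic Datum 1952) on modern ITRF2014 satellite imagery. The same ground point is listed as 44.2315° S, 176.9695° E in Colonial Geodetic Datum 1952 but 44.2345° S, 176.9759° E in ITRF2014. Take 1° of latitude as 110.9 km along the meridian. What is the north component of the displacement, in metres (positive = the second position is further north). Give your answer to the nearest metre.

Δφ = -44.2345° − -44.2315° = -0.0030°; Δλ = 176.9759° − 176.9695° = +0.0064°.
ΔN = Δφ × 110900 = -332.7 m; ΔE = Δλ × 110900 × cos(-44.2315°) = +0.0064 × 110900 × 0.716527 = 508.6 m.

ΔN = -333 m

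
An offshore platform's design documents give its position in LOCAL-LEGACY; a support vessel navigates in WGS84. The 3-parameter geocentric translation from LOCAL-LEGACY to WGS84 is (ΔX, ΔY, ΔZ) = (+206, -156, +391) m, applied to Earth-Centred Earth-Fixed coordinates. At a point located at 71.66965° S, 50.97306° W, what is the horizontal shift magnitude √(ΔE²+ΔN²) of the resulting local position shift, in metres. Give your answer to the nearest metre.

366 m

At φ = -71.66965°, λ = -50.97306°: sin φ = -0.949259, cos φ = 0.314495, sin λ = -0.776850, cos λ = 0.629686.
ΔE = −sin λ·ΔX + cos λ·ΔY = −(-0.776850)·(206) + (0.629686)·(-156) = 61.80 m.
ΔN = −sin φ cos λ·ΔX − sin φ sin λ·ΔY + cos φ·ΔZ = −(-0.949259)(0.629686)(206) − (-0.949259)(-0.776850)(-156) + (0.314495)(391) = 361.14 m.
Horizontal magnitude = √(ΔE² + ΔN²) = √(61.80² + 361.14²) = 366.39 m.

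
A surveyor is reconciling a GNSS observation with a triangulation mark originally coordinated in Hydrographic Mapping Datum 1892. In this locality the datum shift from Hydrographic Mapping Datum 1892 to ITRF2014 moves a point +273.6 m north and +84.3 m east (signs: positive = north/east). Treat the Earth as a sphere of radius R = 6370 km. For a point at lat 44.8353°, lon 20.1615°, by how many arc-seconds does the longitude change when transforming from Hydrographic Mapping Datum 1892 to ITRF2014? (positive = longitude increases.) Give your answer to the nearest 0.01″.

At latitude 44.8353°, cos φ = 0.709136.
One radian of longitude at latitude φ spans R cos φ, so Δλ = ΔE / (R cos φ) = 84.3 / (6370000 × 0.709136) = 1.8662e-05 rad = 3.849″.

Δλ = 3.85″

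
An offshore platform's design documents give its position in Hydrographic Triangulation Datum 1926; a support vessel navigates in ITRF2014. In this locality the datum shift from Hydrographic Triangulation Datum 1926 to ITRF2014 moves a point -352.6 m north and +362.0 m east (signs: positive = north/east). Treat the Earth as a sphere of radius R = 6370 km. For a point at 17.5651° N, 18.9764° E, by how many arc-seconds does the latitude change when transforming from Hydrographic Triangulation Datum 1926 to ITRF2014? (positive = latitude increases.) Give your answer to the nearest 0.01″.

Δφ = -11.42″

On a sphere of radius R, 1 rad of latitude = R, so Δφ = ΔN / R = -352.6 / 6370000 = -5.5353e-05 rad = -11.417″.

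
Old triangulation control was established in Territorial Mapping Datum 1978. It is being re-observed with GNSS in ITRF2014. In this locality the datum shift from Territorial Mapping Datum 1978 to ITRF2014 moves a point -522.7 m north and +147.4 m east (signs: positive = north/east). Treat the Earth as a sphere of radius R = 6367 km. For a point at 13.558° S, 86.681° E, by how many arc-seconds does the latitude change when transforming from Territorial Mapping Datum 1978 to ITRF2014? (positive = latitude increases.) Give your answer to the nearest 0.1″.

On a sphere of radius R, 1 rad of latitude = R, so Δφ = ΔN / R = -522.7 / 6367000 = -8.2095e-05 rad = -16.933″.

Δφ = -16.9″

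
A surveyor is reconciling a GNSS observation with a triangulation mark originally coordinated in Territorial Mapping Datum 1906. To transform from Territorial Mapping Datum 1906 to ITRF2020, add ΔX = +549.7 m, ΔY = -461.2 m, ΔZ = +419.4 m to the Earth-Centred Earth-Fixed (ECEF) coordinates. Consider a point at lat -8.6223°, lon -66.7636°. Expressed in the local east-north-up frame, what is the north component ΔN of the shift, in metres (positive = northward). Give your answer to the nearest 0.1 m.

The local north axis is (−sin φ cos λ, −sin φ sin λ, cos φ), giving ΔN = 32.513 + 63.535 + 414.660 = 510.71 m.

ΔN = 510.7 m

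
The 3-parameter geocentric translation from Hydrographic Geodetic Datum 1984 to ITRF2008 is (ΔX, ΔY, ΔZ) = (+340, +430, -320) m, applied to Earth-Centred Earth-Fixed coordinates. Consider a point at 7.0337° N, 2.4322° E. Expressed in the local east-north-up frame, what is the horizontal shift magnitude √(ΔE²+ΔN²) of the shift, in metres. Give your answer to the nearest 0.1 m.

At φ = 7.0337°, λ = 2.4322°: sin φ = 0.122453, cos φ = 0.992474, sin λ = 0.042437, cos λ = 0.999099.
ΔE = −sin λ·ΔX + cos λ·ΔY = −(0.042437)·(340) + (0.999099)·(430) = 415.18 m.
ΔN = −sin φ cos λ·ΔX − sin φ sin λ·ΔY + cos φ·ΔZ = −(0.122453)(0.999099)(340) − (0.122453)(0.042437)(430) + (0.992474)(-320) = -361.42 m.
Horizontal magnitude = √(ΔE² + ΔN²) = √(415.18² + (-361.42)²) = 550.46 m.

550.5 m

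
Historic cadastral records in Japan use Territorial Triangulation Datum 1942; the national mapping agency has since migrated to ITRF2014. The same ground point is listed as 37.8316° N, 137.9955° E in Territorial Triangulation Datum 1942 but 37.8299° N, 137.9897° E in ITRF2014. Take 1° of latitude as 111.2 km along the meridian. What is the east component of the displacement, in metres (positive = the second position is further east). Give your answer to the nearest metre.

ΔE = -509 m

Δφ = 37.8299° − 37.8316° = -0.0017°; Δλ = 137.9897° − 137.9955° = -0.0058°.
ΔN = Δφ × 111200 = -189.0 m; ΔE = Δλ × 111200 × cos(37.8316°) = -0.0058 × 111200 × 0.789817 = -509.4 m.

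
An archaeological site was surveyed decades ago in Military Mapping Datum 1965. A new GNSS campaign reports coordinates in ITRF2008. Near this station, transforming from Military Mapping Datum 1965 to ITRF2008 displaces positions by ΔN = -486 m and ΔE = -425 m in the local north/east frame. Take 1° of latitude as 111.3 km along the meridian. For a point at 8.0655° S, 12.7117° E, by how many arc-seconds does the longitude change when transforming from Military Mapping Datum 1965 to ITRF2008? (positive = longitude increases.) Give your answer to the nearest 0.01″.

At latitude -8.0655°, cos φ = 0.990108.
1° of longitude at this latitude = 111.3 × cos φ = 110.20 km, so Δλ = -425.0 / 110199.1 = -0.0038567° = -13.884″.

Δλ = -13.88″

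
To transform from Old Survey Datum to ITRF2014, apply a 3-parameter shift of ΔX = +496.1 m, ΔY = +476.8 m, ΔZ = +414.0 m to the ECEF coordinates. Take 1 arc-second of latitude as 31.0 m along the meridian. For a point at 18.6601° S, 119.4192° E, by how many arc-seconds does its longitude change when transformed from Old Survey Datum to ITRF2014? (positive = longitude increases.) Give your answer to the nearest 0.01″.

sin φ = -0.319953, cos φ = 0.947433, sin λ = 0.871049, cos λ = -0.491196.
East component: ΔE = −sin λ·ΔX + cos λ·ΔY = −(0.871049)(496.1) + (-0.491196)(476.8) = -666.33 m.
1° of latitude spans 3600 × 31.00 = 111600 m; at latitude φ, 1° of longitude spans that × cos φ = 105733.6 m, so Δλ = -666.33 / 105733.6 × 3600 = -22.687″.

Δλ = -22.69″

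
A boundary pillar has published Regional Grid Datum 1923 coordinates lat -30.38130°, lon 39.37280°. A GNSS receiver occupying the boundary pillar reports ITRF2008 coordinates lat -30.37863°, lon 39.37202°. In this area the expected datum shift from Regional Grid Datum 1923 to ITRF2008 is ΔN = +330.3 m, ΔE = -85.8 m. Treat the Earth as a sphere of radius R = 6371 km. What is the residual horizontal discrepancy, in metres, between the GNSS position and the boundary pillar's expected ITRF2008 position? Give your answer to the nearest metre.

35 m

Observed coordinate differences: Δφ = +0.00267°, Δλ = -0.00078°.
Converting to metres (1° lat = 111195 m, cos φ = 0.862679): observed ΔN = 296.9 m, observed ΔE = -74.8 m.
Subtracting the expected shift leaves a residual of 296.9 − (330.3) = -33.4 m north and -74.8 − (-85.8) = 11.0 m east.
Residual distance = √((-33.4)² + 11.0²) = 35.2 m.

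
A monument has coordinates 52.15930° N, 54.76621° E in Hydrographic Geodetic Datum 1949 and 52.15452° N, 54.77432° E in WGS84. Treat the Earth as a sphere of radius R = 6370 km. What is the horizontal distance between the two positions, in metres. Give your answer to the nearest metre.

Δφ = 52.15452° − 52.15930° = -0.00478°; Δλ = 54.77432° − 54.76621° = +0.00811°.
1° along a meridian = πR/180 = 111177 m.
ΔN = Δφ × 111177 = -531.4 m; ΔE = Δλ × 111177 × cos(52.15930°) = +0.00811 × 111177 × 0.613468 = 553.1 m.
Distance = √(ΔE² + ΔN²) = √(553.1² + (-531.4)²) = 767.1 m.

767 m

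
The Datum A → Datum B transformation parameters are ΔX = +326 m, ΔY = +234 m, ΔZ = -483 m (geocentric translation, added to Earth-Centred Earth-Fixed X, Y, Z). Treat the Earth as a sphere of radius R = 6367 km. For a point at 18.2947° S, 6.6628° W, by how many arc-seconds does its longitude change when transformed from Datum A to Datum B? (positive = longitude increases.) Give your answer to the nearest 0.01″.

sin φ = -0.313905, cos φ = 0.949455, sin λ = -0.116026, cos λ = 0.993246.
East component: ΔE = −sin λ·ΔX + cos λ·ΔY = −(-0.116026)(326) + (0.993246)(234) = 270.24 m.
1° of latitude spans πR/180 = 111125 m; at latitude φ, 1° of longitude spans that × cos φ = 105508.2 m, so Δλ = 270.24 / 105508.2 × 3600 = 9.221″.

Δλ = 9.22″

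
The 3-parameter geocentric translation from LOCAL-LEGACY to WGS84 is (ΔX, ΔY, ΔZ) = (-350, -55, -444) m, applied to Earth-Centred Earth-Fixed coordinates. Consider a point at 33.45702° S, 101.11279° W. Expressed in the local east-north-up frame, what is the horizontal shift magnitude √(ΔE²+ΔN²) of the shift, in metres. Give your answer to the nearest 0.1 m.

At φ = -33.45702°, λ = -101.11279°: sin φ = -0.551311, cos φ = 0.834300, sin λ = -0.981250, cos λ = -0.192741.
ΔE = −sin λ·ΔX + cos λ·ΔY = −(-0.981250)·(-350) + (-0.192741)·(-55) = -332.84 m.
ΔN = −sin φ cos λ·ΔX − sin φ sin λ·ΔY + cos φ·ΔZ = −(-0.551311)(-0.192741)(-350) − (-0.551311)(-0.981250)(-55) + (0.834300)(-444) = -303.48 m.
Horizontal magnitude = √(ΔE² + ΔN²) = √((-332.84)² + (-303.48)²) = 450.43 m.

450.4 m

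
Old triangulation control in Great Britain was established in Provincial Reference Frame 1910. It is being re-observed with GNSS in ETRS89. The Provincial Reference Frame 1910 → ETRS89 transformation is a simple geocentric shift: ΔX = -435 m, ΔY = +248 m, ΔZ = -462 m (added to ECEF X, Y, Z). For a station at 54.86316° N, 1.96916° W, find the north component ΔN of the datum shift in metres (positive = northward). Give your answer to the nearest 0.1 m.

The local north axis is (−sin φ cos λ, −sin φ sin λ, cos φ), giving ΔN = 355.524 + 6.969 − 265.895 = 96.60 m.

ΔN = 96.6 m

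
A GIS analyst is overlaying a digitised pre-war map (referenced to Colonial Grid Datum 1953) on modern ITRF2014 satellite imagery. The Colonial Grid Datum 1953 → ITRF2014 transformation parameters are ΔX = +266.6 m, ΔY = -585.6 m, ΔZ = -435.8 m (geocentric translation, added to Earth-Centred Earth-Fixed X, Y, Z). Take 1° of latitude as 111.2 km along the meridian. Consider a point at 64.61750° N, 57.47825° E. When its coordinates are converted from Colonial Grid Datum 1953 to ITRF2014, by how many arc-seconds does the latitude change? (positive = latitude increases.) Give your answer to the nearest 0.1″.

sin φ = 0.903466, cos φ = 0.428659, sin λ = 0.843187, cos λ = 0.537620.
North component: ΔN = −sin φ cos λ·ΔX − sin φ sin λ·ΔY + cos φ·ΔZ = −(0.903466)(0.537620)(266.6) − (0.903466)(0.843187)(-585.6) + (0.428659)(-435.8) = 129.80 m.
1° of latitude spans 111200 m, so Δφ = 129.80 / 111200 × 3600 = 4.202″.

Δφ = 4.2″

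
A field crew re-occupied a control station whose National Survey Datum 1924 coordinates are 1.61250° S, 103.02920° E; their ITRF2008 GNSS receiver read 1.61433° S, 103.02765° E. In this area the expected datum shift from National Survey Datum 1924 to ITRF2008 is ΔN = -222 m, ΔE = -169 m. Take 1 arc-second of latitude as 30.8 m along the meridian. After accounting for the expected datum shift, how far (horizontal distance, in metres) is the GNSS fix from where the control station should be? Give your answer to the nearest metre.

Observed coordinate differences: Δφ = -0.00183°, Δλ = -0.00155°.
Converting to metres (1° lat = 110880 m, cos φ = 0.999604): observed ΔN = -202.9 m, observed ΔE = -171.8 m.
Subtracting the expected shift leaves a residual of -202.9 − (-222) = 19.1 m north and -171.8 − (-169) = -2.8 m east.
Residual distance = √(19.1² + (-2.8)²) = 19.3 m.

19 m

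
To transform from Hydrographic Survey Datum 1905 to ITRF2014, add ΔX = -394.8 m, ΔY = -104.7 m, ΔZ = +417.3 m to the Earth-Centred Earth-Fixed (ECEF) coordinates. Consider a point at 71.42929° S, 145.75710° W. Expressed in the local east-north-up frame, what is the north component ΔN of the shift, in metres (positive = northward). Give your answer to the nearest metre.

ΔN = 498 m

The local north axis is (−sin φ cos λ, −sin φ sin λ, cos φ), giving ΔN = 309.372 + 55.847 + 132.900 = 498.12 m.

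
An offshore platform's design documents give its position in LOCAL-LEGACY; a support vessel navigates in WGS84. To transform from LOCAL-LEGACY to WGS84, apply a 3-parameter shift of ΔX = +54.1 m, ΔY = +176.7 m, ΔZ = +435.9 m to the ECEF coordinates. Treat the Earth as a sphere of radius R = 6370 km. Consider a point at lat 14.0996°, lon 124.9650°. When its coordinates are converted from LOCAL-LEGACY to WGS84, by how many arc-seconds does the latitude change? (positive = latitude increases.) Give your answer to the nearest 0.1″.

sin φ = 0.243608, cos φ = 0.969874, sin λ = 0.819502, cos λ = -0.573076.
North component: ΔN = −sin φ cos λ·ΔX − sin φ sin λ·ΔY + cos φ·ΔZ = −(0.243608)(-0.573076)(54.1) − (0.243608)(0.819502)(176.7) + (0.969874)(435.9) = 395.04 m.
1° of latitude spans πR/180 = 111177 m, so Δφ = 395.04 / 111177 × 3600 = 12.792″.

Δφ = 12.8″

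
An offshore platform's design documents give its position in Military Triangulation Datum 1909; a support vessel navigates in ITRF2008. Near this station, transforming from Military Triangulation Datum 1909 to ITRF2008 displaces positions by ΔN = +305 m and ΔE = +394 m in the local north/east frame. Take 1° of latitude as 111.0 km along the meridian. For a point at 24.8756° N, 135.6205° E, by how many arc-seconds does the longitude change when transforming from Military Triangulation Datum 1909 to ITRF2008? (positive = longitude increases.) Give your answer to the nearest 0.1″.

Δλ = 14.1″

At latitude 24.8756°, cos φ = 0.907223.
1° of longitude at this latitude = 111.0 × cos φ = 100.70 km, so Δλ = 394.0 / 100701.8 = 0.0039125° = 14.085″.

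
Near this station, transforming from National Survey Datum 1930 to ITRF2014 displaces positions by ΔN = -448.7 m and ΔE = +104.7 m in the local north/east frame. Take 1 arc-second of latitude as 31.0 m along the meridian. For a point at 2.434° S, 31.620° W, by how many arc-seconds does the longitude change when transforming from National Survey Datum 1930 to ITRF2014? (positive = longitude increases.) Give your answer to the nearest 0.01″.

Δλ = 3.38″

At latitude -2.434°, cos φ = 0.999098.
1″ of longitude at this latitude = 31.00 × cos φ = 30.9720 m, so Δλ = 104.7 / 30.9720 = 3.380″.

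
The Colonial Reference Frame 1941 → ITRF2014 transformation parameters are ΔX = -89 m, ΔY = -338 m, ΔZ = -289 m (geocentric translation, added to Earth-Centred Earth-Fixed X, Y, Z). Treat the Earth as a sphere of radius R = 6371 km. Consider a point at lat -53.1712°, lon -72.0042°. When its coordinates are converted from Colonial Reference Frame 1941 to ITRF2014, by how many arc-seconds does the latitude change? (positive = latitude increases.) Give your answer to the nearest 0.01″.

sin φ = -0.800430, cos φ = 0.599426, sin λ = -0.951079, cos λ = 0.308947.
North component: ΔN = −sin φ cos λ·ΔX − sin φ sin λ·ΔY + cos φ·ΔZ = −(-0.800430)(0.308947)(-89) − (-0.800430)(-0.951079)(-338) + (0.599426)(-289) = 62.07 m.
1° of latitude spans πR/180 = 111195 m, so Δφ = 62.07 / 111195 × 3600 = 2.009″.

Δφ = 2.01″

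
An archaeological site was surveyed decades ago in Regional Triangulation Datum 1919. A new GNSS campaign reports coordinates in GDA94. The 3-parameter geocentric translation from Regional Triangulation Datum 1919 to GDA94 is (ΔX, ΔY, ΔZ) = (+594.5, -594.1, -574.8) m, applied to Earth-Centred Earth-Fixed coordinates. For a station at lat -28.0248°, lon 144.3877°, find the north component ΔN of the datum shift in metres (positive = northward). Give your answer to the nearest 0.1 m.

At φ = -28.0248°, λ = 144.3877°: sin φ = -0.469854, cos φ = 0.882744, sin λ = 0.582298, cos λ = -0.812976.
ΔN = −sin φ cos λ·ΔX − sin φ sin λ·ΔY + cos φ·ΔZ = −(-0.469854)(-0.812976)(594.5) − (-0.469854)(0.582298)(-594.1) + (0.882744)(-574.8) = -897.03 m.

ΔN = -897.0 m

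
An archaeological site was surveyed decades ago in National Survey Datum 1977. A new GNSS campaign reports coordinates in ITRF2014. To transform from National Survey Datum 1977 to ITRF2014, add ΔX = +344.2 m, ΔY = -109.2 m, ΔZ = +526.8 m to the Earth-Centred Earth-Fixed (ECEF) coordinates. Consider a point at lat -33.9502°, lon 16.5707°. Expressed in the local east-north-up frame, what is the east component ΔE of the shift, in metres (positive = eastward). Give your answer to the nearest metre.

ΔE = -203 m

At φ = -33.9502°, λ = 16.5707°: sin φ = -0.558472, cos φ = 0.829523, sin λ = 0.285198, cos λ = 0.958469.
ΔE = −sin λ·ΔX + cos λ·ΔY = −(0.285198)·(344.2) + (0.958469)·(-109.2) = -202.83 m.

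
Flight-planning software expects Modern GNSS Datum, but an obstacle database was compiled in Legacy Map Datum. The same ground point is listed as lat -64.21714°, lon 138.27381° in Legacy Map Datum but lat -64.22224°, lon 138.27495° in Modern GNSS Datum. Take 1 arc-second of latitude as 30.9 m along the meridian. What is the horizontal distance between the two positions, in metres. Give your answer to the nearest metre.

Δφ = -64.22224° − -64.21714° = -0.00510°; Δλ = 138.27495° − 138.27381° = +0.00114°.
1° of latitude = 3600 × 30.90 = 111240 m.
ΔN = Δφ × 111240 = -567.3 m; ΔE = Δλ × 111240 × cos(-64.21714°) = +0.00114 × 111240 × 0.434962 = 55.2 m.
Distance = √(ΔE² + ΔN²) = √(55.2² + (-567.3)²) = 570.0 m.

570 m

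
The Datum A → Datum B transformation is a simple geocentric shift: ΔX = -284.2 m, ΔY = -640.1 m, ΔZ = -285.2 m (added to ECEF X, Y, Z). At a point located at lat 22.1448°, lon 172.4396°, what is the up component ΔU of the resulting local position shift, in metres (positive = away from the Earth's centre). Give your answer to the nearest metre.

At φ = 22.1448°, λ = 172.4396°: sin φ = 0.376949, cos φ = 0.926234, sin λ = 0.131571, cos λ = -0.991307.
ΔU = cos φ cos λ·ΔX + cos φ sin λ·ΔY + sin φ·ΔZ = (0.926234)(-0.991307)(-284.2) + (0.926234)(0.131571)(-640.1) + (0.376949)(-285.2) = 75.44 m.

ΔU = 75 m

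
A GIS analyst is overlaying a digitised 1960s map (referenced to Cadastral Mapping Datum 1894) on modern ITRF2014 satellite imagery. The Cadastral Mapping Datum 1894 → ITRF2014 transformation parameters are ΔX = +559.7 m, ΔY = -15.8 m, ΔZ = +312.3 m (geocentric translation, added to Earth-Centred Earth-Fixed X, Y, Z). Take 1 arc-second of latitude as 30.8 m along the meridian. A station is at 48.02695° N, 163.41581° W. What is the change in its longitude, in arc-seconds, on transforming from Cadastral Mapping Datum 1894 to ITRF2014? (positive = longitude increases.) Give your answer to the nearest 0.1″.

Δλ = 8.5″

sin φ = 0.743459, cos φ = 0.668781, sin λ = -0.285424, cos λ = -0.958401.
East component: ΔE = −sin λ·ΔX + cos λ·ΔY = −(-0.285424)(559.7) + (-0.958401)(-15.8) = 174.89 m.
1° of latitude spans 3600 × 30.80 = 110880 m; at latitude φ, 1° of longitude spans that × cos φ = 74154.4 m, so Δλ = 174.89 / 74154.4 × 3600 = 8.491″.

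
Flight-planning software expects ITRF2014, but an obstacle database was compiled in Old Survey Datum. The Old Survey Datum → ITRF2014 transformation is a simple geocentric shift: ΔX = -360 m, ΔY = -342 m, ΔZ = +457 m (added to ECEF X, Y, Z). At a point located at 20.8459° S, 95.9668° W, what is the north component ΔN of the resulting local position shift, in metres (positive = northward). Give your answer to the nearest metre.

At φ = -20.8459°, λ = -95.9668°: sin φ = -0.355856, cos φ = 0.934541, sin λ = -0.994582, cos λ = -0.103952.
ΔN = −sin φ cos λ·ΔX − sin φ sin λ·ΔY + cos φ·ΔZ = −(-0.355856)(-0.103952)(-360) − (-0.355856)(-0.994582)(-342) + (0.934541)(457) = 561.45 m.

ΔN = 561 m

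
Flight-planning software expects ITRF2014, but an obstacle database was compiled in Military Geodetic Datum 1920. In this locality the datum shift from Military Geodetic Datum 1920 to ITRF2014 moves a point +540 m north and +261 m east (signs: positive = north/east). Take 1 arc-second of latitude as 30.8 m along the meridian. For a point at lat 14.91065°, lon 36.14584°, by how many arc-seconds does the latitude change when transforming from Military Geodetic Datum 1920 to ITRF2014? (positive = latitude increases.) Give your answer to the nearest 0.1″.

1″ of latitude = 30.80 m, so Δφ = 540.0 / 30.80 = 17.532″.

Δφ = 17.5″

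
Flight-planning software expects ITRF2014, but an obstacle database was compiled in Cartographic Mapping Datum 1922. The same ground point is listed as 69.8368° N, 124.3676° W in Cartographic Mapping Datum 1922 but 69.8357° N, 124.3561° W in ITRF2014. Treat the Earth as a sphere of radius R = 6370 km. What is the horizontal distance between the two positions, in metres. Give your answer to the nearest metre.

Δφ = 69.8357° − 69.8368° = -0.0011°; Δλ = -124.3561° − -124.3676° = +0.0115°.
1° along a meridian = πR/180 = 111177 m.
ΔN = Δφ × 111177 = -122.3 m; ΔE = Δλ × 111177 × cos(69.8368°) = +0.0115 × 111177 × 0.344695 = 440.7 m.
Distance = √(ΔE² + ΔN²) = √(440.7² + (-122.3)²) = 457.4 m.

457 m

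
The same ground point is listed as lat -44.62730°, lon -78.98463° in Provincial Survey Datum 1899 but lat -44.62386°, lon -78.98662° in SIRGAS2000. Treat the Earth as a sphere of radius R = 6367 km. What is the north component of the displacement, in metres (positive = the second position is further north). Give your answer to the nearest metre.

Δφ = -44.62386° − -44.62730° = +0.00344°; Δλ = -78.98662° − -78.98463° = -0.00199°.
1° along a meridian = πR/180 = 111125 m.
ΔN = Δφ × 111125 = 382.3 m; ΔE = Δλ × 111125 × cos(-44.62730°) = -0.00199 × 111125 × 0.711691 = -157.4 m.

ΔN = 382 m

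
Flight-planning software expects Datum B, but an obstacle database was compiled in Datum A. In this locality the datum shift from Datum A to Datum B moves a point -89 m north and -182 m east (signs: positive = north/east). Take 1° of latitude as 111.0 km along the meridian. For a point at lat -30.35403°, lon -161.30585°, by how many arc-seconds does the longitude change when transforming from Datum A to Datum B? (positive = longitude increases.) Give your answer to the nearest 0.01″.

Δλ = -6.84″

At latitude -30.35403°, cos φ = 0.862919.
1° of longitude at this latitude = 111.0 × cos φ = 95.78 km, so Δλ = -182.0 / 95784.1 = -0.0019001° = -6.840″.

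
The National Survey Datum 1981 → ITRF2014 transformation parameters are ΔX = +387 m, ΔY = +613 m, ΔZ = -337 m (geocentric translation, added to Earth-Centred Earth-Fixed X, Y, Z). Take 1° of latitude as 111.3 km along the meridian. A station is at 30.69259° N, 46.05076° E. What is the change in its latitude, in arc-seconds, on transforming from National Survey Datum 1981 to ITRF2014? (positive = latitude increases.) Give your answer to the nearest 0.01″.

sin φ = 0.510432, cos φ = 0.859918, sin λ = 0.719955, cos λ = 0.694021.
North component: ΔN = −sin φ cos λ·ΔX − sin φ sin λ·ΔY + cos φ·ΔZ = −(0.510432)(0.694021)(387) − (0.510432)(0.719955)(613) + (0.859918)(-337) = -652.16 m.
1° of latitude spans 111300 m, so Δφ = -652.16 / 111300 × 3600 = -21.094″.

Δφ = -21.09″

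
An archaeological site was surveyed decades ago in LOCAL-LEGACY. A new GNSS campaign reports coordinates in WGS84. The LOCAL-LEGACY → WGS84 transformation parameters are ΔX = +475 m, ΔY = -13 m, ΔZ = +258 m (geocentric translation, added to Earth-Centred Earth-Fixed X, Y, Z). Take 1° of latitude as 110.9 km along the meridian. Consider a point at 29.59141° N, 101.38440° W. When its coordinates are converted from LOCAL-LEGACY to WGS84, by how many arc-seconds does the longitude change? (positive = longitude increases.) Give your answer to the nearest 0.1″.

sin φ = 0.493812, cos φ = 0.869569, sin λ = -0.980325, cos λ = -0.197390.
East component: ΔE = −sin λ·ΔX + cos λ·ΔY = −(-0.980325)(475) + (-0.197390)(-13) = 468.22 m.
1° of latitude spans 110900 m; at latitude φ, 1° of longitude spans that × cos φ = 96435.2 m, so Δλ = 468.22 / 96435.2 × 3600 = 17.479″.

Δλ = 17.5″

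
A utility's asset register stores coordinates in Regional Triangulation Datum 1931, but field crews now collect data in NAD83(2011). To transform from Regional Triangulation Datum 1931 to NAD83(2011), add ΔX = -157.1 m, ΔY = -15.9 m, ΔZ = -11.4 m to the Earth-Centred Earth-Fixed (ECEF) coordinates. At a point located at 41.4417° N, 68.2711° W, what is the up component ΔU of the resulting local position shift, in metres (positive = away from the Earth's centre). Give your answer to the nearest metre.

ΔU = -40 m

The local up (radial) axis is (cos φ cos λ, cos φ sin λ, sin φ), giving ΔU = -43.599 + 11.072 − 7.545 = -40.07 m.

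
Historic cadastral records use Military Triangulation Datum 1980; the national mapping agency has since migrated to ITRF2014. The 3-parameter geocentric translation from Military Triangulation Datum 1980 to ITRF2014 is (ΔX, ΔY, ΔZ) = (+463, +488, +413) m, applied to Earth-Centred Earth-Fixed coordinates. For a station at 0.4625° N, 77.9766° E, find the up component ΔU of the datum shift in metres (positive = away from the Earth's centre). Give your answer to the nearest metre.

The local up (radial) axis is (cos φ cos λ, cos φ sin λ, sin φ), giving ΔU = 96.445 + 477.279 + 3.334 = 577.06 m.

ΔU = 577 m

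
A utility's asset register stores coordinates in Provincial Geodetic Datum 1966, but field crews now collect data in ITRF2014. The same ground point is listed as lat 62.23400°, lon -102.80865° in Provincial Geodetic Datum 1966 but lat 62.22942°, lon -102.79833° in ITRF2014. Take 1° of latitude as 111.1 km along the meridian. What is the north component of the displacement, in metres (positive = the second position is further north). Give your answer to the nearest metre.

Δφ = 62.22942° − 62.23400° = -0.00458°; Δλ = -102.79833° − -102.80865° = +0.01032°.
ΔN = Δφ × 111100 = -508.8 m; ΔE = Δλ × 111100 × cos(62.23400°) = +0.01032 × 111100 × 0.465862 = 534.1 m.

ΔN = -509 m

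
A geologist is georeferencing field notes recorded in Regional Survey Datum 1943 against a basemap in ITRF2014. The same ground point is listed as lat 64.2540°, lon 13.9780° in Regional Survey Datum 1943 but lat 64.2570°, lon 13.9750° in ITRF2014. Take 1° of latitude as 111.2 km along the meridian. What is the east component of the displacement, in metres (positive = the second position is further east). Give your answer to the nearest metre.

ΔE = -145 m

Δφ = 64.2570° − 64.2540° = +0.0030°; Δλ = 13.9750° − 13.9780° = -0.0030°.
ΔN = Δφ × 111200 = 333.6 m; ΔE = Δλ × 111200 × cos(64.2540°) = -0.0030 × 111200 × 0.434382 = -144.9 m.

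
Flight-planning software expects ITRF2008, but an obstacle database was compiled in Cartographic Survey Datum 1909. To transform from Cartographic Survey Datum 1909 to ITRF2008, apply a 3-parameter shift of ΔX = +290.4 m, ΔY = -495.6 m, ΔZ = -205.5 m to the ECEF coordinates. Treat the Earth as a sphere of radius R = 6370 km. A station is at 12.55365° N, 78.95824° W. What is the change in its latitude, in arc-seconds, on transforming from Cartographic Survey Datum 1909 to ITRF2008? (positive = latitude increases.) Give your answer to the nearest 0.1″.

Δφ = -10.3″

sin φ = 0.217354, cos φ = 0.976093, sin λ = -0.981488, cos λ = 0.191524.
North component: ΔN = −sin φ cos λ·ΔX − sin φ sin λ·ΔY + cos φ·ΔZ = −(0.217354)(0.191524)(290.4) − (0.217354)(-0.981488)(-495.6) + (0.976093)(-205.5) = -318.40 m.
1° of latitude spans πR/180 = 111177 m, so Δφ = -318.40 / 111177 × 3600 = -10.310″.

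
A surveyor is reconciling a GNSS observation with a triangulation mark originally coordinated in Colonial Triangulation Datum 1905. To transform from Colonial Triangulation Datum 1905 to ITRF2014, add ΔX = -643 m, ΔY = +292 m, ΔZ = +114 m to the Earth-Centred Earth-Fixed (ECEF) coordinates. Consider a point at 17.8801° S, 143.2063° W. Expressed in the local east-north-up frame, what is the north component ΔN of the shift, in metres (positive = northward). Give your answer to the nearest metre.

At φ = -17.8801°, λ = -143.2063°: sin φ = -0.307026, cos φ = 0.951701, sin λ = -0.598936, cos λ = -0.800797.
ΔN = −sin φ cos λ·ΔX − sin φ sin λ·ΔY + cos φ·ΔZ = −(-0.307026)(-0.800797)(-643) − (-0.307026)(-0.598936)(292) + (0.951701)(114) = 212.89 m.

ΔN = 213 m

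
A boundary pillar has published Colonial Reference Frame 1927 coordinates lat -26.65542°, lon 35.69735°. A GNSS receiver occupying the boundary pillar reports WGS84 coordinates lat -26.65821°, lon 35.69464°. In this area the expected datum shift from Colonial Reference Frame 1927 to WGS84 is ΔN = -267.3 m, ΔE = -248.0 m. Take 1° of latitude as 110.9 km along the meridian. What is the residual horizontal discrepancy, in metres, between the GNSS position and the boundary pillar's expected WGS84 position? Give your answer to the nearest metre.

Observed coordinate differences: Δφ = -0.00279°, Δλ = -0.00271°.
Converting to metres (1° lat = 110900 m, cos φ = 0.893721): observed ΔN = -309.4 m, observed ΔE = -268.6 m.
Subtracting the expected shift leaves a residual of -309.4 − (-267.3) = -42.1 m north and -268.6 − (-248.0) = -20.6 m east.
Residual distance = √((-42.1)² + (-20.6)²) = 46.9 m.

47 m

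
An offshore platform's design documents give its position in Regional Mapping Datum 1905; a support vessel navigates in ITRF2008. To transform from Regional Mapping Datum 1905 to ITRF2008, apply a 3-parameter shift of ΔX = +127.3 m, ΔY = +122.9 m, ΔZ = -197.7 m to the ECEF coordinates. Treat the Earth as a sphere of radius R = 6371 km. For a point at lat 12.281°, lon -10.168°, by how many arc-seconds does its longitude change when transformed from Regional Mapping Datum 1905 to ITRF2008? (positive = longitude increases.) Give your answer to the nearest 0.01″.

Δλ = 4.75″

sin φ = 0.212706, cos φ = 0.977116, sin λ = -0.176535, cos λ = 0.984294.
East component: ΔE = −sin λ·ΔX + cos λ·ΔY = −(-0.176535)(127.3) + (0.984294)(122.9) = 143.44 m.
1° of latitude spans πR/180 = 111195 m; at latitude φ, 1° of longitude spans that × cos φ = 108650.4 m, so Δλ = 143.44 / 108650.4 × 3600 = 4.753″.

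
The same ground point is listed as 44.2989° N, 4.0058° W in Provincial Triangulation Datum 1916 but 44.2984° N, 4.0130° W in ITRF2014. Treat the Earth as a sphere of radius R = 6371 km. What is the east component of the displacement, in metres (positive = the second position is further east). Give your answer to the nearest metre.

Δφ = 44.2984° − 44.2989° = -0.0005°; Δλ = -4.0130° − -4.0058° = -0.0072°.
1° along a meridian = πR/180 = 111195 m.
ΔN = Δφ × 111195 = -55.6 m; ΔE = Δλ × 111195 × cos(44.2989°) = -0.0072 × 111195 × 0.715706 = -573.0 m.

ΔE = -573 m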